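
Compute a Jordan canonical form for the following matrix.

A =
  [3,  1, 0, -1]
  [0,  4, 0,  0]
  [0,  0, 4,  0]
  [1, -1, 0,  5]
J_2(4) ⊕ J_1(4) ⊕ J_1(4)

The characteristic polynomial is
  det(x·I − A) = x^4 - 16*x^3 + 96*x^2 - 256*x + 256 = (x - 4)^4

Eigenvalues and multiplicities (the geometric multiplicity of λ is n − rank(A − λI), which equals the number of Jordan blocks for λ):
  λ = 4: algebraic multiplicity = 4, geometric multiplicity = 3

Determining the block sizes for each eigenvalue:
  λ = 4: 3 blocks summing to 4 forces exactly one block of size 2 and the rest size 1 → block sizes [2, 1, 1]

Assembling the blocks gives a Jordan form
J =
  [4, 1, 0, 0]
  [0, 4, 0, 0]
  [0, 0, 4, 0]
  [0, 0, 0, 4]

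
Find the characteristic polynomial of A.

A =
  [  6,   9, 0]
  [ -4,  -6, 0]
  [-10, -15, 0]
x^3

Expanding det(x·I − A) (e.g. by cofactor expansion or by noting that A is similar to its Jordan form J, which has the same characteristic polynomial as A) gives
  χ_A(x) = x^3
which factors as x^3. The eigenvalues (with algebraic multiplicities) are λ = 0 with multiplicity 3.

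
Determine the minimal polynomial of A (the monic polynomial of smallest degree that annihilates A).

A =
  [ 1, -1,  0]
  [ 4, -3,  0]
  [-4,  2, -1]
x^2 + 2*x + 1

The characteristic polynomial is χ_A(x) = (x + 1)^3, so the eigenvalues are known. The minimal polynomial is
  m_A(x) = Π_λ (x − λ)^{k_λ}
where k_λ is the size of the *largest* Jordan block for λ (equivalently, the smallest k with (A − λI)^k v = 0 for every generalised eigenvector v of λ).

  λ = -1: largest Jordan block has size 2, contributing (x + 1)^2

So m_A(x) = (x + 1)^2 = x^2 + 2*x + 1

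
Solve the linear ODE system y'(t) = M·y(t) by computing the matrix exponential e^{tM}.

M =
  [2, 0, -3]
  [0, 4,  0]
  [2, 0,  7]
e^{tM} =
  [-2*exp(5*t) + 3*exp(4*t), 0, -3*exp(5*t) + 3*exp(4*t)]
  [0, exp(4*t), 0]
  [2*exp(5*t) - 2*exp(4*t), 0, 3*exp(5*t) - 2*exp(4*t)]

Strategy: write M = P · J · P⁻¹ where J is a Jordan canonical form, so e^{tM} = P · e^{tJ} · P⁻¹, and e^{tJ} can be computed block-by-block.

M has Jordan form
J =
  [4, 0, 0]
  [0, 4, 0]
  [0, 0, 5]
(up to reordering of blocks).

Per-block formulas:
  For a 1×1 block at λ = 5: exp(t · [5]) = [e^(5t)].
  For a 1×1 block at λ = 4: exp(t · [4]) = [e^(4t)].

After assembling e^{tJ} and conjugating by P, we get:

e^{tM} =
  [-2*exp(5*t) + 3*exp(4*t), 0, -3*exp(5*t) + 3*exp(4*t)]
  [0, exp(4*t), 0]
  [2*exp(5*t) - 2*exp(4*t), 0, 3*exp(5*t) - 2*exp(4*t)]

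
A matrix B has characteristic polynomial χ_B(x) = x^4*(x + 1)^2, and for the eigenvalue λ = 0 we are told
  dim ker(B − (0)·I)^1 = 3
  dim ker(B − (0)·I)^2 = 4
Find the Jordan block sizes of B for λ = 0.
Block sizes for λ = 0: [2, 1, 1]

From the dimensions of kernels of powers, the number of Jordan blocks of size at least j is d_j − d_{j−1} where d_j = dim ker(N^j) (with d_0 = 0). Computing the differences gives [3, 1].
The number of blocks of size exactly k is (#blocks of size ≥ k) − (#blocks of size ≥ k + 1), so the partition is: 2 block(s) of size 1, 1 block(s) of size 2.
In nonincreasing order the block sizes are [2, 1, 1].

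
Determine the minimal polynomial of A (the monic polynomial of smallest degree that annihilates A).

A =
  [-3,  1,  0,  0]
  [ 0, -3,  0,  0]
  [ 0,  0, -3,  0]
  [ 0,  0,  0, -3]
x^2 + 6*x + 9

The characteristic polynomial is χ_A(x) = (x + 3)^4, so the eigenvalues are known. The minimal polynomial is
  m_A(x) = Π_λ (x − λ)^{k_λ}
where k_λ is the size of the *largest* Jordan block for λ (equivalently, the smallest k with (A − λI)^k v = 0 for every generalised eigenvector v of λ).

  λ = -3: largest Jordan block has size 2, contributing (x + 3)^2

So m_A(x) = (x + 3)^2 = x^2 + 6*x + 9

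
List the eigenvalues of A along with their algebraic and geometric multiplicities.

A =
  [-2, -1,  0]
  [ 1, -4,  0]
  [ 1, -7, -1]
λ = -3: alg = 2, geom = 1; λ = -1: alg = 1, geom = 1

Step 1 — factor the characteristic polynomial to read off the algebraic multiplicities:
  χ_A(x) = (x + 1)*(x + 3)^2

Step 2 — compute geometric multiplicities via the rank-nullity identity g(λ) = n − rank(A − λI):
  rank(A − (-3)·I) = 2, so dim ker(A − (-3)·I) = n − 2 = 1
  rank(A − (-1)·I) = 2, so dim ker(A − (-1)·I) = n − 2 = 1

Summary:
  λ = -3: algebraic multiplicity = 2, geometric multiplicity = 1
  λ = -1: algebraic multiplicity = 1, geometric multiplicity = 1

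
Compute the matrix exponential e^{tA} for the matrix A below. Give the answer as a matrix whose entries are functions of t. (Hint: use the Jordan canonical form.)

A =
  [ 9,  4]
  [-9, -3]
e^{tA} =
  [6*t*exp(3*t) + exp(3*t), 4*t*exp(3*t)]
  [-9*t*exp(3*t), -6*t*exp(3*t) + exp(3*t)]

Strategy: write A = P · J · P⁻¹ where J is a Jordan canonical form, so e^{tA} = P · e^{tJ} · P⁻¹, and e^{tJ} can be computed block-by-block.

A has Jordan form
J =
  [3, 1]
  [0, 3]
(up to reordering of blocks).

Per-block formulas:
  For a 2×2 Jordan block J_2(3): exp(t · J_2(3)) = e^(3t)·(I + t·N), where N is the 2×2 nilpotent shift.

After assembling e^{tJ} and conjugating by P, we get:

e^{tA} =
  [6*t*exp(3*t) + exp(3*t), 4*t*exp(3*t)]
  [-9*t*exp(3*t), -6*t*exp(3*t) + exp(3*t)]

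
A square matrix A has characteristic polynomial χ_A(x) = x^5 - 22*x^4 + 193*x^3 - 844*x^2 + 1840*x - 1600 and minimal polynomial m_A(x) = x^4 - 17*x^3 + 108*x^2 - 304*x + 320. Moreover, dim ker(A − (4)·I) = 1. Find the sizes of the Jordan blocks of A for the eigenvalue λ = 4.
Block sizes for λ = 4: [3]

Step 1 — from the characteristic polynomial, algebraic multiplicity of λ = 4 is 3. From dim ker(A − (4)·I) = 1, there are exactly 1 Jordan blocks for λ = 4.
Step 2 — from the minimal polynomial, the factor (x − 4)^3 tells us the largest block for λ = 4 has size 3.
Step 3 — with total size 3, 1 blocks, and largest block 3, the block sizes (in nonincreasing order) are [3].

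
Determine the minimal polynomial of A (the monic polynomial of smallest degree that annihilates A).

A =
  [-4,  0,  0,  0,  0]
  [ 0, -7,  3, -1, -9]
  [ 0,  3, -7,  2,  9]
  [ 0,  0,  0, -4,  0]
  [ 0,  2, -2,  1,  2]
x^2 + 8*x + 16

The characteristic polynomial is χ_A(x) = (x + 4)^5, so the eigenvalues are known. The minimal polynomial is
  m_A(x) = Π_λ (x − λ)^{k_λ}
where k_λ is the size of the *largest* Jordan block for λ (equivalently, the smallest k with (A − λI)^k v = 0 for every generalised eigenvector v of λ).

  λ = -4: largest Jordan block has size 2, contributing (x + 4)^2

So m_A(x) = (x + 4)^2 = x^2 + 8*x + 16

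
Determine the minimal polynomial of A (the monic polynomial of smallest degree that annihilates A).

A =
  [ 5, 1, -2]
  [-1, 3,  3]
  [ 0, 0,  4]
x^3 - 12*x^2 + 48*x - 64

The characteristic polynomial is χ_A(x) = (x - 4)^3, so the eigenvalues are known. The minimal polynomial is
  m_A(x) = Π_λ (x − λ)^{k_λ}
where k_λ is the size of the *largest* Jordan block for λ (equivalently, the smallest k with (A − λI)^k v = 0 for every generalised eigenvector v of λ).

  λ = 4: largest Jordan block has size 3, contributing (x − 4)^3

So m_A(x) = (x - 4)^3 = x^3 - 12*x^2 + 48*x - 64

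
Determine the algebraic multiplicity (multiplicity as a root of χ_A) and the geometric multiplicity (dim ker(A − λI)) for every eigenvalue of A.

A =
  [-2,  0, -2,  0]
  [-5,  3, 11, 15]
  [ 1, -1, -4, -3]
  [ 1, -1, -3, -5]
λ = -2: alg = 4, geom = 2

Step 1 — factor the characteristic polynomial to read off the algebraic multiplicities:
  χ_A(x) = (x + 2)^4

Step 2 — compute geometric multiplicities via the rank-nullity identity g(λ) = n − rank(A − λI):
  rank(A − (-2)·I) = 2, so dim ker(A − (-2)·I) = n − 2 = 2

Summary:
  λ = -2: algebraic multiplicity = 4, geometric multiplicity = 2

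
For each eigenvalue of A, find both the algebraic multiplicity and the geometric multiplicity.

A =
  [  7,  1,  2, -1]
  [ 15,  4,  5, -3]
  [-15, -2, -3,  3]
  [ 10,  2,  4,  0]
λ = 2: alg = 4, geom = 2

Step 1 — factor the characteristic polynomial to read off the algebraic multiplicities:
  χ_A(x) = (x - 2)^4

Step 2 — compute geometric multiplicities via the rank-nullity identity g(λ) = n − rank(A − λI):
  rank(A − (2)·I) = 2, so dim ker(A − (2)·I) = n − 2 = 2

Summary:
  λ = 2: algebraic multiplicity = 4, geometric multiplicity = 2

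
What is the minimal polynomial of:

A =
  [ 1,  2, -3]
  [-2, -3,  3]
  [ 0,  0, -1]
x^2 + 2*x + 1

The characteristic polynomial is χ_A(x) = (x + 1)^3, so the eigenvalues are known. The minimal polynomial is
  m_A(x) = Π_λ (x − λ)^{k_λ}
where k_λ is the size of the *largest* Jordan block for λ (equivalently, the smallest k with (A − λI)^k v = 0 for every generalised eigenvector v of λ).

  λ = -1: largest Jordan block has size 2, contributing (x + 1)^2

So m_A(x) = (x + 1)^2 = x^2 + 2*x + 1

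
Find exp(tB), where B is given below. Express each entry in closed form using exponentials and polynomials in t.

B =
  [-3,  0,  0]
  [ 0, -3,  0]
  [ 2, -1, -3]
e^{tB} =
  [exp(-3*t), 0, 0]
  [0, exp(-3*t), 0]
  [2*t*exp(-3*t), -t*exp(-3*t), exp(-3*t)]

Strategy: write B = P · J · P⁻¹ where J is a Jordan canonical form, so e^{tB} = P · e^{tJ} · P⁻¹, and e^{tJ} can be computed block-by-block.

B has Jordan form
J =
  [-3,  1,  0]
  [ 0, -3,  0]
  [ 0,  0, -3]
(up to reordering of blocks).

Per-block formulas:
  For a 2×2 Jordan block J_2(-3): exp(t · J_2(-3)) = e^(-3t)·(I + t·N), where N is the 2×2 nilpotent shift.
  For a 1×1 block at λ = -3: exp(t · [-3]) = [e^(-3t)].

After assembling e^{tJ} and conjugating by P, we get:

e^{tB} =
  [exp(-3*t), 0, 0]
  [0, exp(-3*t), 0]
  [2*t*exp(-3*t), -t*exp(-3*t), exp(-3*t)]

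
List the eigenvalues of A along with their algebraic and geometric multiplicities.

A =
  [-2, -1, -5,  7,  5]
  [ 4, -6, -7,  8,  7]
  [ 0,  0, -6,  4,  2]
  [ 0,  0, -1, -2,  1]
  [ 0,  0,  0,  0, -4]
λ = -4: alg = 5, geom = 3

Step 1 — factor the characteristic polynomial to read off the algebraic multiplicities:
  χ_A(x) = (x + 4)^5

Step 2 — compute geometric multiplicities via the rank-nullity identity g(λ) = n − rank(A − λI):
  rank(A − (-4)·I) = 2, so dim ker(A − (-4)·I) = n − 2 = 3

Summary:
  λ = -4: algebraic multiplicity = 5, geometric multiplicity = 3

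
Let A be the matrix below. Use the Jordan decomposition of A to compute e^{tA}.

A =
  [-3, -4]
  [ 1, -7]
e^{tA} =
  [2*t*exp(-5*t) + exp(-5*t), -4*t*exp(-5*t)]
  [t*exp(-5*t), -2*t*exp(-5*t) + exp(-5*t)]

Strategy: write A = P · J · P⁻¹ where J is a Jordan canonical form, so e^{tA} = P · e^{tJ} · P⁻¹, and e^{tJ} can be computed block-by-block.

A has Jordan form
J =
  [-5,  1]
  [ 0, -5]
(up to reordering of blocks).

Per-block formulas:
  For a 2×2 Jordan block J_2(-5): exp(t · J_2(-5)) = e^(-5t)·(I + t·N), where N is the 2×2 nilpotent shift.

After assembling e^{tJ} and conjugating by P, we get:

e^{tA} =
  [2*t*exp(-5*t) + exp(-5*t), -4*t*exp(-5*t)]
  [t*exp(-5*t), -2*t*exp(-5*t) + exp(-5*t)]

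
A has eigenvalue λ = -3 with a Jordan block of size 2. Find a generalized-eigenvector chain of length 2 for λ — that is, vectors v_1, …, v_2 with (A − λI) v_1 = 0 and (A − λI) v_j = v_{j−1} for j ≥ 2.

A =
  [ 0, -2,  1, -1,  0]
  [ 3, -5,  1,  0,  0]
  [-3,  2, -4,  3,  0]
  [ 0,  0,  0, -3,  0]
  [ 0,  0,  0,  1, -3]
A Jordan chain for λ = -3 of length 2:
v_1 = (3, 3, -3, 0, 0)ᵀ
v_2 = (1, 0, 0, 0, 0)ᵀ

Let N = A − (-3)·I. We want v_2 with N^2 v_2 = 0 but N^1 v_2 ≠ 0; then v_{j-1} := N · v_j for j = 2, …, 2.

Pick v_2 = (1, 0, 0, 0, 0)ᵀ.
Then v_1 = N · v_2 = (3, 3, -3, 0, 0)ᵀ.

Sanity check: (A − (-3)·I) v_1 = (0, 0, 0, 0, 0)ᵀ = 0. ✓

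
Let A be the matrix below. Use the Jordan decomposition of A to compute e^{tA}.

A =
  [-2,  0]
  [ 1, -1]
e^{tA} =
  [exp(-2*t), 0]
  [exp(-t) - exp(-2*t), exp(-t)]

Strategy: write A = P · J · P⁻¹ where J is a Jordan canonical form, so e^{tA} = P · e^{tJ} · P⁻¹, and e^{tJ} can be computed block-by-block.

A has Jordan form
J =
  [-2,  0]
  [ 0, -1]
(up to reordering of blocks).

Per-block formulas:
  For a 1×1 block at λ = -2: exp(t · [-2]) = [e^(-2t)].
  For a 1×1 block at λ = -1: exp(t · [-1]) = [e^(-1t)].

After assembling e^{tJ} and conjugating by P, we get:

e^{tA} =
  [exp(-2*t), 0]
  [exp(-t) - exp(-2*t), exp(-t)]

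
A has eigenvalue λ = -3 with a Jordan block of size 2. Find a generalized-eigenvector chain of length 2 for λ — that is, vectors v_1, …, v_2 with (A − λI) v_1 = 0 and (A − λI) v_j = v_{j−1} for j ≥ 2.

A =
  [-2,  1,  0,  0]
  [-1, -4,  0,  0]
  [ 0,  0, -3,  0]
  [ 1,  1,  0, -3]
A Jordan chain for λ = -3 of length 2:
v_1 = (1, -1, 0, 1)ᵀ
v_2 = (1, 0, 0, 0)ᵀ

Let N = A − (-3)·I. We want v_2 with N^2 v_2 = 0 but N^1 v_2 ≠ 0; then v_{j-1} := N · v_j for j = 2, …, 2.

Pick v_2 = (1, 0, 0, 0)ᵀ.
Then v_1 = N · v_2 = (1, -1, 0, 1)ᵀ.

Sanity check: (A − (-3)·I) v_1 = (0, 0, 0, 0)ᵀ = 0. ✓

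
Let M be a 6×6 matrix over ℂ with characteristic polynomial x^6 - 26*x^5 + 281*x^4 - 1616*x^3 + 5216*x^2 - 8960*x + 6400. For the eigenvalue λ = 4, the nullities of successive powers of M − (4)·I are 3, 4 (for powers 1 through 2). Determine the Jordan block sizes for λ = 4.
Block sizes for λ = 4: [2, 1, 1]

From the dimensions of kernels of powers, the number of Jordan blocks of size at least j is d_j − d_{j−1} where d_j = dim ker(N^j) (with d_0 = 0). Computing the differences gives [3, 1].
The number of blocks of size exactly k is (#blocks of size ≥ k) − (#blocks of size ≥ k + 1), so the partition is: 2 block(s) of size 1, 1 block(s) of size 2.
In nonincreasing order the block sizes are [2, 1, 1].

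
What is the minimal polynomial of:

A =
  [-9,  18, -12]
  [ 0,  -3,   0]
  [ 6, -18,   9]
x^2 - 9

The characteristic polynomial is χ_A(x) = (x - 3)*(x + 3)^2, so the eigenvalues are known. The minimal polynomial is
  m_A(x) = Π_λ (x − λ)^{k_λ}
where k_λ is the size of the *largest* Jordan block for λ (equivalently, the smallest k with (A − λI)^k v = 0 for every generalised eigenvector v of λ).

  λ = -3: largest Jordan block has size 1, contributing (x + 3)
  λ = 3: largest Jordan block has size 1, contributing (x − 3)

So m_A(x) = (x - 3)*(x + 3) = x^2 - 9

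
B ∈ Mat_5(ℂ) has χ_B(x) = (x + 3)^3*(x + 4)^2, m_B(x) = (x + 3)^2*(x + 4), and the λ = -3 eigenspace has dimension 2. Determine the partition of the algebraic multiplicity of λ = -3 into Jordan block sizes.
Block sizes for λ = -3: [2, 1]

Step 1 — from the characteristic polynomial, algebraic multiplicity of λ = -3 is 3. From dim ker(B − (-3)·I) = 2, there are exactly 2 Jordan blocks for λ = -3.
Step 2 — from the minimal polynomial, the factor (x + 3)^2 tells us the largest block for λ = -3 has size 2.
Step 3 — with total size 3, 2 blocks, and largest block 2, the block sizes (in nonincreasing order) are [2, 1].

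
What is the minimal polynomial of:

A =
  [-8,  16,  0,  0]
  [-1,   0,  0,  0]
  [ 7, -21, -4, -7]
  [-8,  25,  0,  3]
x^3 + 5*x^2 - 8*x - 48

The characteristic polynomial is χ_A(x) = (x - 3)*(x + 4)^3, so the eigenvalues are known. The minimal polynomial is
  m_A(x) = Π_λ (x − λ)^{k_λ}
where k_λ is the size of the *largest* Jordan block for λ (equivalently, the smallest k with (A − λI)^k v = 0 for every generalised eigenvector v of λ).

  λ = -4: largest Jordan block has size 2, contributing (x + 4)^2
  λ = 3: largest Jordan block has size 1, contributing (x − 3)

So m_A(x) = (x - 3)*(x + 4)^2 = x^3 + 5*x^2 - 8*x - 48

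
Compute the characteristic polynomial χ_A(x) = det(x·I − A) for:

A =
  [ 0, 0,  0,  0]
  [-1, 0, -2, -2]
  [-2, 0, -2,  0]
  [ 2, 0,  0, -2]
x^4 + 4*x^3 + 4*x^2

Expanding det(x·I − A) (e.g. by cofactor expansion or by noting that A is similar to its Jordan form J, which has the same characteristic polynomial as A) gives
  χ_A(x) = x^4 + 4*x^3 + 4*x^2
which factors as x^2*(x + 2)^2. The eigenvalues (with algebraic multiplicities) are λ = -2 with multiplicity 2, λ = 0 with multiplicity 2.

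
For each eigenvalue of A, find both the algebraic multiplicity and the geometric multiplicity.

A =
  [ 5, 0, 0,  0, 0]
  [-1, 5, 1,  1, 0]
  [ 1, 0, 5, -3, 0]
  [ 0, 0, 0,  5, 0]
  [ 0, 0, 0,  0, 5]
λ = 5: alg = 5, geom = 3

Step 1 — factor the characteristic polynomial to read off the algebraic multiplicities:
  χ_A(x) = (x - 5)^5

Step 2 — compute geometric multiplicities via the rank-nullity identity g(λ) = n − rank(A − λI):
  rank(A − (5)·I) = 2, so dim ker(A − (5)·I) = n − 2 = 3

Summary:
  λ = 5: algebraic multiplicity = 5, geometric multiplicity = 3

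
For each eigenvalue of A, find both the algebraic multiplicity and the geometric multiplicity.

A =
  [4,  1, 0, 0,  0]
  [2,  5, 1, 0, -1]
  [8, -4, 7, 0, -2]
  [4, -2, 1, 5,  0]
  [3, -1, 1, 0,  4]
λ = 5: alg = 5, geom = 2

Step 1 — factor the characteristic polynomial to read off the algebraic multiplicities:
  χ_A(x) = (x - 5)^5

Step 2 — compute geometric multiplicities via the rank-nullity identity g(λ) = n − rank(A − λI):
  rank(A − (5)·I) = 3, so dim ker(A − (5)·I) = n − 3 = 2

Summary:
  λ = 5: algebraic multiplicity = 5, geometric multiplicity = 2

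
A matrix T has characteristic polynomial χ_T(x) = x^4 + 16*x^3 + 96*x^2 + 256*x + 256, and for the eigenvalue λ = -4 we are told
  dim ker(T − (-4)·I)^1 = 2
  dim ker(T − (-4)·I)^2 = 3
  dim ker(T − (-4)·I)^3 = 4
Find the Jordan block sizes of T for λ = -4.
Block sizes for λ = -4: [3, 1]

From the dimensions of kernels of powers, the number of Jordan blocks of size at least j is d_j − d_{j−1} where d_j = dim ker(N^j) (with d_0 = 0). Computing the differences gives [2, 1, 1].
The number of blocks of size exactly k is (#blocks of size ≥ k) − (#blocks of size ≥ k + 1), so the partition is: 1 block(s) of size 1, 1 block(s) of size 3.
In nonincreasing order the block sizes are [3, 1].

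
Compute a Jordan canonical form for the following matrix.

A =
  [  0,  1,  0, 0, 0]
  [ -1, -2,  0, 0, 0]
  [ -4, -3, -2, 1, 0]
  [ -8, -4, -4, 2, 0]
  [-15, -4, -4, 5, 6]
J_2(-1) ⊕ J_2(0) ⊕ J_1(6)

The characteristic polynomial is
  det(x·I − A) = x^5 - 4*x^4 - 11*x^3 - 6*x^2 = x^2*(x - 6)*(x + 1)^2

Eigenvalues and multiplicities (the geometric multiplicity of λ is n − rank(A − λI), which equals the number of Jordan blocks for λ):
  λ = -1: algebraic multiplicity = 2, geometric multiplicity = 1
  λ = 0: algebraic multiplicity = 2, geometric multiplicity = 1
  λ = 6: algebraic multiplicity = 1, geometric multiplicity = 1

Determining the block sizes for each eigenvalue:
  λ = -1: one block (gm = 1), so the single block has size am = 2 → block sizes [2]
  λ = 0: one block (gm = 1), so the single block has size am = 2 → block sizes [2]
  λ = 6: one block (gm = 1), so the single block has size am = 1 → block sizes [1]

Assembling the blocks gives a Jordan form
J =
  [-1,  1, 0, 0, 0]
  [ 0, -1, 0, 0, 0]
  [ 0,  0, 0, 1, 0]
  [ 0,  0, 0, 0, 0]
  [ 0,  0, 0, 0, 6]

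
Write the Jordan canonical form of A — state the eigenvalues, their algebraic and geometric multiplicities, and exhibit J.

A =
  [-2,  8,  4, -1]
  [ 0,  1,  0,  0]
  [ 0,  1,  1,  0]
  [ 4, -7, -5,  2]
J_2(0) ⊕ J_2(1)

The characteristic polynomial is
  det(x·I − A) = x^4 - 2*x^3 + x^2 = x^2*(x - 1)^2

Eigenvalues and multiplicities (the geometric multiplicity of λ is n − rank(A − λI), which equals the number of Jordan blocks for λ):
  λ = 0: algebraic multiplicity = 2, geometric multiplicity = 1
  λ = 1: algebraic multiplicity = 2, geometric multiplicity = 1

Determining the block sizes for each eigenvalue:
  λ = 0: one block (gm = 1), so the single block has size am = 2 → block sizes [2]
  λ = 1: one block (gm = 1), so the single block has size am = 2 → block sizes [2]

Assembling the blocks gives a Jordan form
J =
  [0, 1, 0, 0]
  [0, 0, 0, 0]
  [0, 0, 1, 1]
  [0, 0, 0, 1]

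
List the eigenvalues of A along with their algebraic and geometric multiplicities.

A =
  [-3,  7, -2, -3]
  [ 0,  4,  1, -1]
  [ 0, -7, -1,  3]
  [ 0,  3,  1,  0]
λ = -3: alg = 1, geom = 1; λ = 1: alg = 3, geom = 1

Step 1 — factor the characteristic polynomial to read off the algebraic multiplicities:
  χ_A(x) = (x - 1)^3*(x + 3)

Step 2 — compute geometric multiplicities via the rank-nullity identity g(λ) = n − rank(A − λI):
  rank(A − (-3)·I) = 3, so dim ker(A − (-3)·I) = n − 3 = 1
  rank(A − (1)·I) = 3, so dim ker(A − (1)·I) = n − 3 = 1

Summary:
  λ = -3: algebraic multiplicity = 1, geometric multiplicity = 1
  λ = 1: algebraic multiplicity = 3, geometric multiplicity = 1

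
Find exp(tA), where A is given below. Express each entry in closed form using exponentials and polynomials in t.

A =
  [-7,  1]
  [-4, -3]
e^{tA} =
  [-2*t*exp(-5*t) + exp(-5*t), t*exp(-5*t)]
  [-4*t*exp(-5*t), 2*t*exp(-5*t) + exp(-5*t)]

Strategy: write A = P · J · P⁻¹ where J is a Jordan canonical form, so e^{tA} = P · e^{tJ} · P⁻¹, and e^{tJ} can be computed block-by-block.

A has Jordan form
J =
  [-5,  1]
  [ 0, -5]
(up to reordering of blocks).

Per-block formulas:
  For a 2×2 Jordan block J_2(-5): exp(t · J_2(-5)) = e^(-5t)·(I + t·N), where N is the 2×2 nilpotent shift.

After assembling e^{tJ} and conjugating by P, we get:

e^{tA} =
  [-2*t*exp(-5*t) + exp(-5*t), t*exp(-5*t)]
  [-4*t*exp(-5*t), 2*t*exp(-5*t) + exp(-5*t)]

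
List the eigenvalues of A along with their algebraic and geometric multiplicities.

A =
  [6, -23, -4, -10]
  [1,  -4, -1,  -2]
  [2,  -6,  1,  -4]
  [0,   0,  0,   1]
λ = 1: alg = 4, geom = 2

Step 1 — factor the characteristic polynomial to read off the algebraic multiplicities:
  χ_A(x) = (x - 1)^4

Step 2 — compute geometric multiplicities via the rank-nullity identity g(λ) = n − rank(A − λI):
  rank(A − (1)·I) = 2, so dim ker(A − (1)·I) = n − 2 = 2

Summary:
  λ = 1: algebraic multiplicity = 4, geometric multiplicity = 2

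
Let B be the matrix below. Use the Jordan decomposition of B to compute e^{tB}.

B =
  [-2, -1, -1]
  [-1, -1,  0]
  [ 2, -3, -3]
e^{tB} =
  [-t^2*exp(-2*t)/2 + exp(-2*t), t^2*exp(-2*t) - t*exp(-2*t), t^2*exp(-2*t)/2 - t*exp(-2*t)]
  [-t^2*exp(-2*t)/2 - t*exp(-2*t), t^2*exp(-2*t) + t*exp(-2*t) + exp(-2*t), t^2*exp(-2*t)/2]
  [t^2*exp(-2*t)/2 + 2*t*exp(-2*t), -t^2*exp(-2*t) - 3*t*exp(-2*t), -t^2*exp(-2*t)/2 - t*exp(-2*t) + exp(-2*t)]

Strategy: write B = P · J · P⁻¹ where J is a Jordan canonical form, so e^{tB} = P · e^{tJ} · P⁻¹, and e^{tJ} can be computed block-by-block.

B has Jordan form
J =
  [-2,  1,  0]
  [ 0, -2,  1]
  [ 0,  0, -2]
(up to reordering of blocks).

Per-block formulas:
  For a 3×3 Jordan block J_3(-2): exp(t · J_3(-2)) = e^(-2t)·(I + t·N + (t^2/2)·N^2), where N is the 3×3 nilpotent shift.

After assembling e^{tJ} and conjugating by P, we get:

e^{tB} =
  [-t^2*exp(-2*t)/2 + exp(-2*t), t^2*exp(-2*t) - t*exp(-2*t), t^2*exp(-2*t)/2 - t*exp(-2*t)]
  [-t^2*exp(-2*t)/2 - t*exp(-2*t), t^2*exp(-2*t) + t*exp(-2*t) + exp(-2*t), t^2*exp(-2*t)/2]
  [t^2*exp(-2*t)/2 + 2*t*exp(-2*t), -t^2*exp(-2*t) - 3*t*exp(-2*t), -t^2*exp(-2*t)/2 - t*exp(-2*t) + exp(-2*t)]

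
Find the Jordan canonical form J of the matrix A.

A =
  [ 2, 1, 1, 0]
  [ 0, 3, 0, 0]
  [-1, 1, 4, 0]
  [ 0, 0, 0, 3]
J_2(3) ⊕ J_1(3) ⊕ J_1(3)

The characteristic polynomial is
  det(x·I − A) = x^4 - 12*x^3 + 54*x^2 - 108*x + 81 = (x - 3)^4

Eigenvalues and multiplicities (the geometric multiplicity of λ is n − rank(A − λI), which equals the number of Jordan blocks for λ):
  λ = 3: algebraic multiplicity = 4, geometric multiplicity = 3

Determining the block sizes for each eigenvalue:
  λ = 3: 3 blocks summing to 4 forces exactly one block of size 2 and the rest size 1 → block sizes [2, 1, 1]

Assembling the blocks gives a Jordan form
J =
  [3, 1, 0, 0]
  [0, 3, 0, 0]
  [0, 0, 3, 0]
  [0, 0, 0, 3]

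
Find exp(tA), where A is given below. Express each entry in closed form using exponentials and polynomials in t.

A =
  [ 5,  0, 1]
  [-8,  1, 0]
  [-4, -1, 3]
e^{tA} =
  [2*t*exp(3*t) + exp(3*t), -t^2*exp(3*t)/2, t^2*exp(3*t) + t*exp(3*t)]
  [-8*t*exp(3*t), 2*t^2*exp(3*t) - 2*t*exp(3*t) + exp(3*t), -4*t^2*exp(3*t)]
  [-4*t*exp(3*t), t^2*exp(3*t) - t*exp(3*t), -2*t^2*exp(3*t) + exp(3*t)]

Strategy: write A = P · J · P⁻¹ where J is a Jordan canonical form, so e^{tA} = P · e^{tJ} · P⁻¹, and e^{tJ} can be computed block-by-block.

A has Jordan form
J =
  [3, 1, 0]
  [0, 3, 1]
  [0, 0, 3]
(up to reordering of blocks).

Per-block formulas:
  For a 3×3 Jordan block J_3(3): exp(t · J_3(3)) = e^(3t)·(I + t·N + (t^2/2)·N^2), where N is the 3×3 nilpotent shift.

After assembling e^{tJ} and conjugating by P, we get:

e^{tA} =
  [2*t*exp(3*t) + exp(3*t), -t^2*exp(3*t)/2, t^2*exp(3*t) + t*exp(3*t)]
  [-8*t*exp(3*t), 2*t^2*exp(3*t) - 2*t*exp(3*t) + exp(3*t), -4*t^2*exp(3*t)]
  [-4*t*exp(3*t), t^2*exp(3*t) - t*exp(3*t), -2*t^2*exp(3*t) + exp(3*t)]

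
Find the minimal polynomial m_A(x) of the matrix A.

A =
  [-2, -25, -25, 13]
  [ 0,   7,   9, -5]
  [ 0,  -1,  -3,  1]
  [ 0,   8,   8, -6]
x^3 + 2*x^2 - 4*x - 8

The characteristic polynomial is χ_A(x) = (x - 2)*(x + 2)^3, so the eigenvalues are known. The minimal polynomial is
  m_A(x) = Π_λ (x − λ)^{k_λ}
where k_λ is the size of the *largest* Jordan block for λ (equivalently, the smallest k with (A − λI)^k v = 0 for every generalised eigenvector v of λ).

  λ = -2: largest Jordan block has size 2, contributing (x + 2)^2
  λ = 2: largest Jordan block has size 1, contributing (x − 2)

So m_A(x) = (x - 2)*(x + 2)^2 = x^3 + 2*x^2 - 4*x - 8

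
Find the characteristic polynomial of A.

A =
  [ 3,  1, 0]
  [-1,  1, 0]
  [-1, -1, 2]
x^3 - 6*x^2 + 12*x - 8

Expanding det(x·I − A) (e.g. by cofactor expansion or by noting that A is similar to its Jordan form J, which has the same characteristic polynomial as A) gives
  χ_A(x) = x^3 - 6*x^2 + 12*x - 8
which factors as (x - 2)^3. The eigenvalues (with algebraic multiplicities) are λ = 2 with multiplicity 3.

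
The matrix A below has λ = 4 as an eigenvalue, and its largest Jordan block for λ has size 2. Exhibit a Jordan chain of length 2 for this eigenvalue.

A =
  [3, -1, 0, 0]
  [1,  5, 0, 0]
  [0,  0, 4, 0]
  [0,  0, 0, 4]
A Jordan chain for λ = 4 of length 2:
v_1 = (-1, 1, 0, 0)ᵀ
v_2 = (1, 0, 0, 0)ᵀ

Let N = A − (4)·I. We want v_2 with N^2 v_2 = 0 but N^1 v_2 ≠ 0; then v_{j-1} := N · v_j for j = 2, …, 2.

Pick v_2 = (1, 0, 0, 0)ᵀ.
Then v_1 = N · v_2 = (-1, 1, 0, 0)ᵀ.

Sanity check: (A − (4)·I) v_1 = (0, 0, 0, 0)ᵀ = 0. ✓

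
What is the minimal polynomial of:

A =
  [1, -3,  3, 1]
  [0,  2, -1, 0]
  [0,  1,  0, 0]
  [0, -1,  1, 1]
x^3 - 3*x^2 + 3*x - 1

The characteristic polynomial is χ_A(x) = (x - 1)^4, so the eigenvalues are known. The minimal polynomial is
  m_A(x) = Π_λ (x − λ)^{k_λ}
where k_λ is the size of the *largest* Jordan block for λ (equivalently, the smallest k with (A − λI)^k v = 0 for every generalised eigenvector v of λ).

  λ = 1: largest Jordan block has size 3, contributing (x − 1)^3

So m_A(x) = (x - 1)^3 = x^3 - 3*x^2 + 3*x - 1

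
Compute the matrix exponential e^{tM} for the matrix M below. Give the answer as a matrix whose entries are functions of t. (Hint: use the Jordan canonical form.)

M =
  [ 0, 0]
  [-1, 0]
e^{tM} =
  [1, 0]
  [-t, 1]

Strategy: write M = P · J · P⁻¹ where J is a Jordan canonical form, so e^{tM} = P · e^{tJ} · P⁻¹, and e^{tJ} can be computed block-by-block.

M has Jordan form
J =
  [0, 1]
  [0, 0]
(up to reordering of blocks).

Per-block formulas:
  For a 2×2 Jordan block J_2(0): exp(t · J_2(0)) = e^(0t)·(I + t·N), where N is the 2×2 nilpotent shift.

After assembling e^{tJ} and conjugating by P, we get:

e^{tM} =
  [1, 0]
  [-t, 1]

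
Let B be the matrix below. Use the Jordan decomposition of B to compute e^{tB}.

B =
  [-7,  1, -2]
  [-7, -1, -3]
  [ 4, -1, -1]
e^{tB} =
  [t^2*exp(-3*t)/2 - 4*t*exp(-3*t) + exp(-3*t), t*exp(-3*t), t^2*exp(-3*t)/2 - 2*t*exp(-3*t)]
  [t^2*exp(-3*t) - 7*t*exp(-3*t), 2*t*exp(-3*t) + exp(-3*t), t^2*exp(-3*t) - 3*t*exp(-3*t)]
  [-t^2*exp(-3*t)/2 + 4*t*exp(-3*t), -t*exp(-3*t), -t^2*exp(-3*t)/2 + 2*t*exp(-3*t) + exp(-3*t)]

Strategy: write B = P · J · P⁻¹ where J is a Jordan canonical form, so e^{tB} = P · e^{tJ} · P⁻¹, and e^{tJ} can be computed block-by-block.

B has Jordan form
J =
  [-3,  1,  0]
  [ 0, -3,  1]
  [ 0,  0, -3]
(up to reordering of blocks).

Per-block formulas:
  For a 3×3 Jordan block J_3(-3): exp(t · J_3(-3)) = e^(-3t)·(I + t·N + (t^2/2)·N^2), where N is the 3×3 nilpotent shift.

After assembling e^{tJ} and conjugating by P, we get:

e^{tB} =
  [t^2*exp(-3*t)/2 - 4*t*exp(-3*t) + exp(-3*t), t*exp(-3*t), t^2*exp(-3*t)/2 - 2*t*exp(-3*t)]
  [t^2*exp(-3*t) - 7*t*exp(-3*t), 2*t*exp(-3*t) + exp(-3*t), t^2*exp(-3*t) - 3*t*exp(-3*t)]
  [-t^2*exp(-3*t)/2 + 4*t*exp(-3*t), -t*exp(-3*t), -t^2*exp(-3*t)/2 + 2*t*exp(-3*t) + exp(-3*t)]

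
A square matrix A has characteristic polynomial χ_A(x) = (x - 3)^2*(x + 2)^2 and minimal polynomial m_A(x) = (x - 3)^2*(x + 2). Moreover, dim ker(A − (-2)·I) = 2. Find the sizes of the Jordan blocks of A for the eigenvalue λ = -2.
Block sizes for λ = -2: [1, 1]

Step 1 — from the characteristic polynomial, algebraic multiplicity of λ = -2 is 2. From dim ker(A − (-2)·I) = 2, there are exactly 2 Jordan blocks for λ = -2.
Step 2 — from the minimal polynomial, the factor (x + 2) tells us the largest block for λ = -2 has size 1.
Step 3 — with total size 2, 2 blocks, and largest block 1, the block sizes (in nonincreasing order) are [1, 1].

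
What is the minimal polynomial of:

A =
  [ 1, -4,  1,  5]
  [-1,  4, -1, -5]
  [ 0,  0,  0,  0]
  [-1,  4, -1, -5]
x^2

The characteristic polynomial is χ_A(x) = x^4, so the eigenvalues are known. The minimal polynomial is
  m_A(x) = Π_λ (x − λ)^{k_λ}
where k_λ is the size of the *largest* Jordan block for λ (equivalently, the smallest k with (A − λI)^k v = 0 for every generalised eigenvector v of λ).

  λ = 0: largest Jordan block has size 2, contributing (x − 0)^2

So m_A(x) = x^2 = x^2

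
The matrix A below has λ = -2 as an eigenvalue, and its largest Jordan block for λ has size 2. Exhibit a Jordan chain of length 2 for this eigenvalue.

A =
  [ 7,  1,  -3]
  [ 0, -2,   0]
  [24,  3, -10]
A Jordan chain for λ = -2 of length 2:
v_1 = (1, 0, 3)ᵀ
v_2 = (0, 1, 0)ᵀ

Let N = A − (-2)·I. We want v_2 with N^2 v_2 = 0 but N^1 v_2 ≠ 0; then v_{j-1} := N · v_j for j = 2, …, 2.

Pick v_2 = (0, 1, 0)ᵀ.
Then v_1 = N · v_2 = (1, 0, 3)ᵀ.

Sanity check: (A − (-2)·I) v_1 = (0, 0, 0)ᵀ = 0. ✓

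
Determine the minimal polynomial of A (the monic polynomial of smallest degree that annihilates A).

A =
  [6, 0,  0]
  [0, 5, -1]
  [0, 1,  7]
x^2 - 12*x + 36

The characteristic polynomial is χ_A(x) = (x - 6)^3, so the eigenvalues are known. The minimal polynomial is
  m_A(x) = Π_λ (x − λ)^{k_λ}
where k_λ is the size of the *largest* Jordan block for λ (equivalently, the smallest k with (A − λI)^k v = 0 for every generalised eigenvector v of λ).

  λ = 6: largest Jordan block has size 2, contributing (x − 6)^2

So m_A(x) = (x - 6)^2 = x^2 - 12*x + 36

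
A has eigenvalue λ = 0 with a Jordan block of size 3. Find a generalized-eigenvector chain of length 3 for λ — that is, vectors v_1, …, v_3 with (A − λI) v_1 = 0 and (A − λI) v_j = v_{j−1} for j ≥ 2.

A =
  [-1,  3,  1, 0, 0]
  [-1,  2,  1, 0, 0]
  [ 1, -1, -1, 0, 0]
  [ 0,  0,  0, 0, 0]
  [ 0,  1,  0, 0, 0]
A Jordan chain for λ = 0 of length 3:
v_1 = (-1, 0, -1, 0, -1)ᵀ
v_2 = (-1, -1, 1, 0, 0)ᵀ
v_3 = (1, 0, 0, 0, 0)ᵀ

Let N = A − (0)·I. We want v_3 with N^3 v_3 = 0 but N^2 v_3 ≠ 0; then v_{j-1} := N · v_j for j = 3, …, 2.

Pick v_3 = (1, 0, 0, 0, 0)ᵀ.
Then v_2 = N · v_3 = (-1, -1, 1, 0, 0)ᵀ.
Then v_1 = N · v_2 = (-1, 0, -1, 0, -1)ᵀ.

Sanity check: (A − (0)·I) v_1 = (0, 0, 0, 0, 0)ᵀ = 0. ✓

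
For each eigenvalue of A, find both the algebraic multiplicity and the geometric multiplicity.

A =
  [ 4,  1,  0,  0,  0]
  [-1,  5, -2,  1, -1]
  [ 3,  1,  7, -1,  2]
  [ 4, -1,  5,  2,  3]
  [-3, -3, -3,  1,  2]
λ = 4: alg = 5, geom = 2

Step 1 — factor the characteristic polynomial to read off the algebraic multiplicities:
  χ_A(x) = (x - 4)^5

Step 2 — compute geometric multiplicities via the rank-nullity identity g(λ) = n − rank(A − λI):
  rank(A − (4)·I) = 3, so dim ker(A − (4)·I) = n − 3 = 2

Summary:
  λ = 4: algebraic multiplicity = 5, geometric multiplicity = 2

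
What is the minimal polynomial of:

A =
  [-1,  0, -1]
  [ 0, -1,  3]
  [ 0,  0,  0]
x^2 + x

The characteristic polynomial is χ_A(x) = x*(x + 1)^2, so the eigenvalues are known. The minimal polynomial is
  m_A(x) = Π_λ (x − λ)^{k_λ}
where k_λ is the size of the *largest* Jordan block for λ (equivalently, the smallest k with (A − λI)^k v = 0 for every generalised eigenvector v of λ).

  λ = -1: largest Jordan block has size 1, contributing (x + 1)
  λ = 0: largest Jordan block has size 1, contributing (x − 0)

So m_A(x) = x*(x + 1) = x^2 + x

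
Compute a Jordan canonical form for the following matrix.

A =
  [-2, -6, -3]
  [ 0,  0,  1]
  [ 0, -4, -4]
J_2(-2) ⊕ J_1(-2)

The characteristic polynomial is
  det(x·I − A) = x^3 + 6*x^2 + 12*x + 8 = (x + 2)^3

Eigenvalues and multiplicities (the geometric multiplicity of λ is n − rank(A − λI), which equals the number of Jordan blocks for λ):
  λ = -2: algebraic multiplicity = 3, geometric multiplicity = 2

Determining the block sizes for each eigenvalue:
  λ = -2: 2 blocks summing to 3 forces exactly one block of size 2 and the rest size 1 → block sizes [2, 1]

Assembling the blocks gives a Jordan form
J =
  [-2,  1,  0]
  [ 0, -2,  0]
  [ 0,  0, -2]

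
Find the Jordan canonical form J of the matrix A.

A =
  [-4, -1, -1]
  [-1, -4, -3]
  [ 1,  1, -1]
J_3(-3)

The characteristic polynomial is
  det(x·I − A) = x^3 + 9*x^2 + 27*x + 27 = (x + 3)^3

Eigenvalues and multiplicities (the geometric multiplicity of λ is n − rank(A − λI), which equals the number of Jordan blocks for λ):
  λ = -3: algebraic multiplicity = 3, geometric multiplicity = 1

Determining the block sizes for each eigenvalue:
  λ = -3: one block (gm = 1), so the single block has size am = 3 → block sizes [3]

Assembling the blocks gives a Jordan form
J =
  [-3,  1,  0]
  [ 0, -3,  1]
  [ 0,  0, -3]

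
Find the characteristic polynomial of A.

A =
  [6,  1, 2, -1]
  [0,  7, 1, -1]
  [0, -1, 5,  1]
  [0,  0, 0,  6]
x^4 - 24*x^3 + 216*x^2 - 864*x + 1296

Expanding det(x·I − A) (e.g. by cofactor expansion or by noting that A is similar to its Jordan form J, which has the same characteristic polynomial as A) gives
  χ_A(x) = x^4 - 24*x^3 + 216*x^2 - 864*x + 1296
which factors as (x - 6)^4. The eigenvalues (with algebraic multiplicities) are λ = 6 with multiplicity 4.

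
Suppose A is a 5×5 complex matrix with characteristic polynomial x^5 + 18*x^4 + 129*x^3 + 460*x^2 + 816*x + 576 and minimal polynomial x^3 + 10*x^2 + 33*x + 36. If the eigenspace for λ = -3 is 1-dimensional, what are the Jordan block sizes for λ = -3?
Block sizes for λ = -3: [2]

Step 1 — from the characteristic polynomial, algebraic multiplicity of λ = -3 is 2. From dim ker(A − (-3)·I) = 1, there are exactly 1 Jordan blocks for λ = -3.
Step 2 — from the minimal polynomial, the factor (x + 3)^2 tells us the largest block for λ = -3 has size 2.
Step 3 — with total size 2, 1 blocks, and largest block 2, the block sizes (in nonincreasing order) are [2].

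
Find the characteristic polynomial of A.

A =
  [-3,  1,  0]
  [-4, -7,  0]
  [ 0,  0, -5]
x^3 + 15*x^2 + 75*x + 125

Expanding det(x·I − A) (e.g. by cofactor expansion or by noting that A is similar to its Jordan form J, which has the same characteristic polynomial as A) gives
  χ_A(x) = x^3 + 15*x^2 + 75*x + 125
which factors as (x + 5)^3. The eigenvalues (with algebraic multiplicities) are λ = -5 with multiplicity 3.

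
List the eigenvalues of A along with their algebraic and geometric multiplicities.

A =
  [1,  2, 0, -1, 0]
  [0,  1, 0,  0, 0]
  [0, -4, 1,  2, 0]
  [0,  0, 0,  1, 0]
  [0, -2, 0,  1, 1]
λ = 1: alg = 5, geom = 4

Step 1 — factor the characteristic polynomial to read off the algebraic multiplicities:
  χ_A(x) = (x - 1)^5

Step 2 — compute geometric multiplicities via the rank-nullity identity g(λ) = n − rank(A − λI):
  rank(A − (1)·I) = 1, so dim ker(A − (1)·I) = n − 1 = 4

Summary:
  λ = 1: algebraic multiplicity = 5, geometric multiplicity = 4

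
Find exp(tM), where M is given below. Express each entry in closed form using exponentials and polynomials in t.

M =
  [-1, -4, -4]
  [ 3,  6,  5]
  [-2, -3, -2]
e^{tM} =
  [-2*t*exp(t) + exp(t), -4*t*exp(t), -4*t*exp(t)]
  [-t^2*exp(t)/2 + 3*t*exp(t), -t^2*exp(t) + 5*t*exp(t) + exp(t), -t^2*exp(t) + 5*t*exp(t)]
  [t^2*exp(t)/2 - 2*t*exp(t), t^2*exp(t) - 3*t*exp(t), t^2*exp(t) - 3*t*exp(t) + exp(t)]

Strategy: write M = P · J · P⁻¹ where J is a Jordan canonical form, so e^{tM} = P · e^{tJ} · P⁻¹, and e^{tJ} can be computed block-by-block.

M has Jordan form
J =
  [1, 1, 0]
  [0, 1, 1]
  [0, 0, 1]
(up to reordering of blocks).

Per-block formulas:
  For a 3×3 Jordan block J_3(1): exp(t · J_3(1)) = e^(1t)·(I + t·N + (t^2/2)·N^2), where N is the 3×3 nilpotent shift.

After assembling e^{tJ} and conjugating by P, we get:

e^{tM} =
  [-2*t*exp(t) + exp(t), -4*t*exp(t), -4*t*exp(t)]
  [-t^2*exp(t)/2 + 3*t*exp(t), -t^2*exp(t) + 5*t*exp(t) + exp(t), -t^2*exp(t) + 5*t*exp(t)]
  [t^2*exp(t)/2 - 2*t*exp(t), t^2*exp(t) - 3*t*exp(t), t^2*exp(t) - 3*t*exp(t) + exp(t)]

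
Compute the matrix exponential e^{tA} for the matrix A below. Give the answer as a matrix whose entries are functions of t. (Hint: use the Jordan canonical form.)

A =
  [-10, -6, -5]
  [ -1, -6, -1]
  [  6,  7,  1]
e^{tA} =
  [t^2*exp(-5*t)/2 - 5*t*exp(-5*t) + exp(-5*t), t^2*exp(-5*t)/2 - 6*t*exp(-5*t), t^2*exp(-5*t)/2 - 5*t*exp(-5*t)]
  [-t*exp(-5*t), -t*exp(-5*t) + exp(-5*t), -t*exp(-5*t)]
  [-t^2*exp(-5*t)/2 + 6*t*exp(-5*t), -t^2*exp(-5*t)/2 + 7*t*exp(-5*t), -t^2*exp(-5*t)/2 + 6*t*exp(-5*t) + exp(-5*t)]

Strategy: write A = P · J · P⁻¹ where J is a Jordan canonical form, so e^{tA} = P · e^{tJ} · P⁻¹, and e^{tJ} can be computed block-by-block.

A has Jordan form
J =
  [-5,  1,  0]
  [ 0, -5,  1]
  [ 0,  0, -5]
(up to reordering of blocks).

Per-block formulas:
  For a 3×3 Jordan block J_3(-5): exp(t · J_3(-5)) = e^(-5t)·(I + t·N + (t^2/2)·N^2), where N is the 3×3 nilpotent shift.

After assembling e^{tJ} and conjugating by P, we get:

e^{tA} =
  [t^2*exp(-5*t)/2 - 5*t*exp(-5*t) + exp(-5*t), t^2*exp(-5*t)/2 - 6*t*exp(-5*t), t^2*exp(-5*t)/2 - 5*t*exp(-5*t)]
  [-t*exp(-5*t), -t*exp(-5*t) + exp(-5*t), -t*exp(-5*t)]
  [-t^2*exp(-5*t)/2 + 6*t*exp(-5*t), -t^2*exp(-5*t)/2 + 7*t*exp(-5*t), -t^2*exp(-5*t)/2 + 6*t*exp(-5*t) + exp(-5*t)]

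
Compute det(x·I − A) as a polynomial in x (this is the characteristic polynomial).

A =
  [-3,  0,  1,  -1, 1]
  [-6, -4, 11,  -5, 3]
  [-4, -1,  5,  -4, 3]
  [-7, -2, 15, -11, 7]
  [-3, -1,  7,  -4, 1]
x^5 + 12*x^4 + 57*x^3 + 134*x^2 + 156*x + 72

Expanding det(x·I − A) (e.g. by cofactor expansion or by noting that A is similar to its Jordan form J, which has the same characteristic polynomial as A) gives
  χ_A(x) = x^5 + 12*x^4 + 57*x^3 + 134*x^2 + 156*x + 72
which factors as (x + 2)^3*(x + 3)^2. The eigenvalues (with algebraic multiplicities) are λ = -3 with multiplicity 2, λ = -2 with multiplicity 3.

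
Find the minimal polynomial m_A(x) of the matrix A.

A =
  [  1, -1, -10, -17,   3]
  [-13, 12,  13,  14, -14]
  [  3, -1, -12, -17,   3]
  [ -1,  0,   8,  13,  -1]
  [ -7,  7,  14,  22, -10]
x^5 - 4*x^4 - 23*x^3 + 38*x^2 + 220*x + 200

The characteristic polynomial is χ_A(x) = (x - 5)^2*(x + 2)^3, so the eigenvalues are known. The minimal polynomial is
  m_A(x) = Π_λ (x − λ)^{k_λ}
where k_λ is the size of the *largest* Jordan block for λ (equivalently, the smallest k with (A − λI)^k v = 0 for every generalised eigenvector v of λ).

  λ = -2: largest Jordan block has size 3, contributing (x + 2)^3
  λ = 5: largest Jordan block has size 2, contributing (x − 5)^2

So m_A(x) = (x - 5)^2*(x + 2)^3 = x^5 - 4*x^4 - 23*x^3 + 38*x^2 + 220*x + 200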